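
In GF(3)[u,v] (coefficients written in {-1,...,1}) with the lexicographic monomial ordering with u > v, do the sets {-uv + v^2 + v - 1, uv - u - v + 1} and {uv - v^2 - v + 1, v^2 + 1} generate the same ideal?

For a fixed monomial order, each ideal has a unique reduced Gröbner basis; comparing bases decides equality.
Buchberger on the first generating set:
f_1 = -uv + v^2 + v - 1, LT = uv.
f_2 = uv - u - v + 1, LT = uv.

S(f_1,f_2): lcm = uv. S = u - v^2.
  reduce S modulo (f_1, f_2):
  remainder u - v^2 ≠ 0; add g_3 = u - v^2 to the basis.

S(f_1,g_3): lcm = uv. S = v^3 - v^2 - v + 1.
  reduce S modulo (f_1, f_2, g_3):
  remainder v^3 - v^2 - v + 1 ≠ 0; add g_4 = v^3 - v^2 - v + 1 to the basis.

The other S-polynomials (S(f_2,g_3), S(f_1,g_4), S(f_2,g_4), S(g_3,g_4)) all reduce to 0 modulo the current basis, so we have a Gröbner basis.
Inter-reduce: drop elements whose leading term is divisible by another's, tail-reduce, and make monic.
Reduced Gröbner basis: {u - v^2, v^3 - v^2 - v + 1}.

Buchberger on the second generating set:
h_1 = uv - v^2 - v + 1, LT = uv.
h_2 = v^2 + 1, LT = v^2.

S(h_1,h_2): lcm = uv^2. S = -u - v^3 - v^2 + v.
  reduce S modulo (h_1, h_2):
  remainder -u - v + 1 ≠ 0; add k_3 = -u - v + 1 to the basis.

The other S-polynomials (S(h_1,k_3), S(h_2,k_3)) all reduce to 0 modulo the current basis, so we have a Gröbner basis.
Inter-reduce: drop elements whose leading term is divisible by another's, tail-reduce, and make monic.
Reduced Gröbner basis: {u + v - 1, v^2 + 1}.

These differ, so the ideals are not equal.

No, the ideals differ.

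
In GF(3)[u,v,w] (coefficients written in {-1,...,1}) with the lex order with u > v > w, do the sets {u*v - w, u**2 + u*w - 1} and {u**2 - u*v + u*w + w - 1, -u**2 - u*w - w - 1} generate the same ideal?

For a fixed monomial order, each ideal has a unique reduced Gröbner basis; comparing bases decides equality.
Buchberger on the first generating set:
f_1 = u*v - w, LT = u*v.
f_2 = u**2 + u*w - 1, LT = u**2.

S(f_1,f_2): lcm = u**2*v. S = -u*v*w - u*w + v.
  leading term u*v*w: subtract (-w)·f_1 from -u*v*w - u*w + v → -u*w + v - w**2
  leading term u*w: no divisor's leading term divides it; move -u*w to the remainder.
  leading term v: no divisor's leading term divides it; move v to the remainder.
  leading term w**2: no divisor's leading term divides it; move -w**2 to the remainder.
  remainder -u*w + v - w**2 ≠ 0; add g_3 = -u*w + v - w**2 to the basis.

S(f_1,g_3): lcm = u*v*w. S = v**2 - v*w**2 - w**2.
  leading term v**2: no divisor's leading term divides it; move v**2 to the remainder.
  leading term v*w**2: no divisor's leading term divides it; move -v*w**2 to the remainder.
  leading term w**2: no divisor's leading term divides it; move -w**2 to the remainder.
  remainder v**2 - v*w**2 - w**2 ≠ 0; add g_4 = v**2 - v*w**2 - w**2 to the basis.

S(f_2,g_3): lcm = u**2*w. S = u*v - w.
  leading term u*v: subtract (1)·f_1 from u*v - w → 0
  remainder 0.

S(f_1,g_4): lcm = u*v**2. S = u*v*w**2 + u*w**2 - v*w.
  leading term u*v*w**2: subtract (w**2)·f_1 from u*v*w**2 + u*w**2 - v*w → u*w**2 - v*w + w**3
  leading term u*w**2: subtract (-w)·g_3 from u*w**2 - v*w + w**3 → 0
  remainder 0.

S(f_2,g_4): leading monomials are coprime, so the S-polynomial reduces to 0 (Buchberger's first criterion).
S(g_3,g_4): leading monomials are coprime, so the S-polynomial reduces to 0 (Buchberger's first criterion).
Every S-polynomial of the final basis reduces to 0, so we have a Gröbner basis.
Inter-reduce: drop elements whose leading term is divisible by another's, tail-reduce, and make monic.
Reduced Gröbner basis: {u**2 + v - w**2 - 1, u*v - w, u*w - v + w**2, v**2 - v*w**2 - w**2}.

Buchberger on the second generating set:
h_1 = u**2 - u*v + u*w + w - 1, LT = u**2.
h_2 = -u**2 - u*w - w - 1, LT = u**2.

S(h_1,h_2): lcm = u**2. S = -u*v + 1.
  leading term u*v: no divisor's leading term divides it; move -u*v to the remainder.
  leading term 1: no divisor's leading term divides it; move 1 to the remainder.
  remainder -u*v + 1 ≠ 0; add k_3 = -u*v + 1 to the basis.

S(h_1,k_3): lcm = u**2*v. S = -u*v**2 + u*v*w + u + v*w - v.
  leading term u*v**2: subtract (v)·k_3 from -u*v**2 + u*v*w + u + v*w - v → u*v*w + u + v*w + v
  leading term u*v*w: subtract (-w)·k_3 from u*v*w + u + v*w + v → u + v*w + v + w
  leading term u: no divisor's leading term divides it; move u to the remainder.
  leading term v*w: no divisor's leading term divides it; move v*w to the remainder.
  leading term v: no divisor's leading term divides it; move v to the remainder.
  leading term w: no divisor's leading term divides it; move w to the remainder.
  remainder u + v*w + v + w ≠ 0; add k_4 = u + v*w + v + w to the basis.

S(h_2,k_3): lcm = u**2*v. S = u*v*w + u + v*w + v.
  leading term u*v*w: subtract (-w)·k_3 from u*v*w + u + v*w + v → u + v*w + v + w
  leading term u: subtract (1)·k_4 from u + v*w + v + w → 0
  remainder 0.

S(h_1,k_4): lcm = u**2. S = -u*v*w + u*v + w - 1.
  leading term u*v*w: subtract (w)·k_3 from -u*v*w + u*v + w - 1 → u*v - 1
  leading term u*v: subtract (-1)·k_3 from u*v - 1 → 0
  remainder 0.

S(h_2,k_4): lcm = u**2. S = -u*v*w - u*v + w + 1.
  leading term u*v*w: subtract (w)·k_3 from -u*v*w - u*v + w + 1 → -u*v + 1
  leading term u*v: subtract (1)·k_3 from -u*v + 1 → 0
  remainder 0.

S(k_3,k_4): lcm = u*v. S = -v**2*w - v**2 - v*w - 1.
  leading term v**2*w: no divisor's leading term divides it; move -v**2*w to the remainder.
  leading term v**2: no divisor's leading term divides it; move -v**2 to the remainder.
  leading term v*w: no divisor's leading term divides it; move -v*w to the remainder.
  leading term 1: no divisor's leading term divides it; move -1 to the remainder.
  remainder -v**2*w - v**2 - v*w - 1 ≠ 0; add k_5 = -v**2*w - v**2 - v*w - 1 to the basis.

S(h_1,k_5): leading monomials are coprime, so the S-polynomial reduces to 0 (Buchberger's first criterion).
S(h_2,k_5): leading monomials are coprime, so the S-polynomial reduces to 0 (Buchberger's first criterion).
S(k_3,k_5): lcm = u*v**2*w. S = -u*v**2 - u*v*w - u - v*w.
  leading term u*v**2: subtract (v)·k_3 from -u*v**2 - u*v*w - u - v*w → -u*v*w - u - v*w - v
  leading term u*v*w: subtract (w)·k_3 from -u*v*w - u - v*w - v → -u - v*w - v - w
  leading term u: subtract (-1)·k_4 from -u - v*w - v - w → 0
  remainder 0.

S(k_4,k_5): leading monomials are coprime, so the S-polynomial reduces to 0 (Buchberger's first criterion).
Every S-polynomial of the final basis reduces to 0, so we have a Gröbner basis.
Inter-reduce: drop elements whose leading term is divisible by another's, tail-reduce, and make monic.
Reduced Gröbner basis: {u + v*w + v + w, v**2*w + v**2 + v*w + 1}.

The bases are distinct; the ideals are different.
The choice of monomial ordering does not affect the verdict — as long as both bases are computed under the same ordering, their equality decides ideal equality.

No, the ideals differ.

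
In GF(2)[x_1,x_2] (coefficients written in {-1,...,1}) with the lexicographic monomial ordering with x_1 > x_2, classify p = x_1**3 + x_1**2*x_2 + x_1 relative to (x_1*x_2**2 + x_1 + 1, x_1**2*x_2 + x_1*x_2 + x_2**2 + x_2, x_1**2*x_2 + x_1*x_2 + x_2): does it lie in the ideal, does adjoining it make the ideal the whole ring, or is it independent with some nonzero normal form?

x_1**3 + x_1**2*x_2 + x_1 lies in I (it reduces to 0).

First compute the reduced Gröbner basis of I by Buchberger's algorithm.
f_1 = x_1*x_2**2 + x_1 + 1, LT = x_1*x_2**2.
f_2 = x_1**2*x_2 + x_1*x_2 + x_2**2 + x_2, LT = x_1**2*x_2.
f_3 = x_1**2*x_2 + x_1*x_2 + x_2, LT = x_1**2*x_2.

S(f_1,f_2): lcm = x_1**2*x_2**2. S = x_1**2 + x_1*x_2**2 + x_1 + x_2**3 + x_2**2.
  leading term x_1**2: no divisor's leading term divides it; move x_1**2 to the remainder.
  leading term x_1*x_2**2: subtract (1)·f_1 from x_1*x_2**2 + x_1 + x_2**3 + x_2**2 → x_2**3 + x_2**2 + 1
  leading term x_2**3: no divisor's leading term divides it; move x_2**3 to the remainder.
  leading term x_2**2: no divisor's leading term divides it; move x_2**2 to the remainder.
  leading term 1: no divisor's leading term divides it; move 1 to the remainder.
  remainder x_1**2 + x_2**3 + x_2**2 + 1 ≠ 0; add h_4 = x_1**2 + x_2**3 + x_2**2 + 1 to the basis.

S(f_1,f_3): lcm = x_1**2*x_2**2. S = x_1**2 + x_1*x_2**2 + x_1 + x_2**2.
  leading term x_1**2: subtract (1)·h_4 from x_1**2 + x_1*x_2**2 + x_1 + x_2**2 → x_1*x_2**2 + x_1 + x_2**3 + 1
  leading term x_1*x_2**2: subtract (1)·f_1 from x_1*x_2**2 + x_1 + x_2**3 + 1 → x_2**3
  leading term x_2**3: no divisor's leading term divides it; move x_2**3 to the remainder.
  remainder x_2**3 ≠ 0; add h_5 = x_2**3 to the basis.

S(f_2,f_3): lcm = x_1**2*x_2. S = x_2**2.
  leading term x_2**2: no divisor's leading term divides it; move x_2**2 to the remainder.
  remainder x_2**2 ≠ 0; add h_6 = x_2**2 to the basis.

S(f_1,h_4): lcm = x_1**2*x_2**2. S = x_1**2 + x_1 + x_2**5 + x_2**4 + x_2**2.
  leading term x_1**2: subtract (1)·h_4 from x_1**2 + x_1 + x_2**5 + x_2**4 + x_2**2 → x_1 + x_2**5 + x_2**4 + x_2**3 + 1
  leading term x_1: no divisor's leading term divides it; move x_1 to the remainder.
  leading term x_2**5: subtract (x_2**2)·h_5 from x_2**5 + x_2**4 + x_2**3 + 1 → x_2**4 + x_2**3 + 1
  leading term x_2**4: subtract (x_2)·h_5 from x_2**4 + x_2**3 + 1 → x_2**3 + 1
  leading term x_2**3: subtract (1)·h_5 from x_2**3 + 1 → 1
  leading term 1: no divisor's leading term divides it; move 1 to the remainder.
  remainder x_1 + 1 ≠ 0; add h_7 = x_1 + 1 to the basis.

S(f_2,h_4): lcm = x_1**2*x_2. S = x_1*x_2 + x_2**4 + x_2**3 + x_2**2.
  leading term x_1*x_2: subtract (x_2)·h_7 from x_1*x_2 + x_2**4 + x_2**3 + x_2**2 → x_2**4 + x_2**3 + x_2**2 + x_2
  leading term x_2**4: subtract (x_2)·h_5 from x_2**4 + x_2**3 + x_2**2 + x_2 → x_2**3 + x_2**2 + x_2
  leading term x_2**3: subtract (1)·h_5 from x_2**3 + x_2**2 + x_2 → x_2**2 + x_2
  leading term x_2**2: subtract (1)·h_6 from x_2**2 + x_2 → x_2
  leading term x_2: no divisor's leading term divides it; move x_2 to the remainder.
  remainder x_2 ≠ 0; add h_8 = x_2 to the basis.

The other S-polynomials (S(f_3,h_4), S(f_1,h_5), S(f_2,h_5), S(f_3,h_5), S(h_4,h_5), S(f_1,h_6), S(f_2,h_6), S(f_3,h_6), S(h_4,h_6), S(h_5,h_6), S(f_1,h_7), S(f_2,h_7), S(f_3,h_7), S(h_4,h_7), S(h_5,h_7), S(h_6,h_7), S(f_1,h_8), S(f_2,h_8), S(f_3,h_8), S(h_4,h_8), S(h_5,h_8), S(h_6,h_8), S(h_7,h_8)) all reduce to 0 modulo the current basis, so we have a Gröbner basis.
Inter-reduce: drop elements whose leading term is divisible by another's, tail-reduce, and make monic.
Reduced Gröbner basis: {x_1 + 1, x_2}.
Label its elements g_1 = x_1 + 1, g_2 = x_2.

Reduce p = x_1**3 + x_1**2*x_2 + x_1 modulo G:
  leading term x_1**3: subtract (x_1**2)·g_1 from x_1**3 + x_1**2*x_2 + x_1 → x_1**2*x_2 + x_1**2 + x_1
  leading term x_1**2*x_2: subtract (x_1*x_2)·g_1 from x_1**2*x_2 + x_1**2 + x_1 → x_1**2 + x_1*x_2 + x_1
  leading term x_1**2: subtract (x_1)·g_1 from x_1**2 + x_1*x_2 + x_1 → x_1*x_2
  leading term x_1*x_2: subtract (x_2)·g_1 from x_1*x_2 → x_2
  leading term x_2: subtract (1)·g_2 from x_2 → 0
  normal form = 0.
Since the normal form is 0, p ∈ I.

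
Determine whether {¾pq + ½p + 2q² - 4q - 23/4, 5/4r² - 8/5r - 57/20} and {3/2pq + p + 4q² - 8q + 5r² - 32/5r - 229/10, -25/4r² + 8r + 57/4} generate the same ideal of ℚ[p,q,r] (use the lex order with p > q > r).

Yes, the ideals are equal.

For a fixed monomial order, each ideal has a unique reduced Gröbner basis; comparing bases decides equality.
Buchberger on the first generating set:
f_1 = ¾pq + ½p + 2q² - 4q - 23/4, LT = pq.
f_2 = 5/4r² - 8/5r - 57/20, LT = r².

The S-polynomials (S(f_1,f_2)) all reduce to 0 modulo the current basis, so we have a Gröbner basis.
Inter-reduce: drop elements whose leading term is divisible by another's, tail-reduce, and make monic.
Reduced Gröbner basis: {pq + ⅔p + 8/3q² - 16/3q - 23/3, r² - 32/25r - 57/25}.

Buchberger on the second generating set:
h_1 = 3/2pq + p + 4q² - 8q + 5r² - 32/5r - 229/10, LT = pq.
h_2 = -25/4r² + 8r + 57/4, LT = r².

The S-polynomials (S(h_1,h_2)) all reduce to 0 modulo the current basis, so we have a Gröbner basis.
Inter-reduce: drop elements whose leading term is divisible by another's, tail-reduce, and make monic.
Reduced Gröbner basis: {pq + ⅔p + 8/3q² - 16/3q - 23/3, r² - 32/25r - 57/25}.

These coincide, so the ideals are equal.
The same test decides containment: I ⊆ J iff every generator of I reduces to 0 modulo a Gröbner basis of J.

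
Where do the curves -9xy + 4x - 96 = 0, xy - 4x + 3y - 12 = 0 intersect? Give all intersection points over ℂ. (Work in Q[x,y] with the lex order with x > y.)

Compute a lex Gröbner basis by Buchberger's algorithm.
f_1 = -9xy + 4x - 96, LT = xy.
f_2 = xy - 4x + 3y - 12, LT = xy.

S(f_1,f_2): lcm = xy. S = 32/9x - 3y + 68/3.
  leading term x: no divisor's leading term divides it; move 32/9x to the remainder.
  leading term y: no divisor's leading term divides it; move -3y to the remainder.
  leading term 1: no divisor's leading term divides it; move 68/3 to the remainder.
  remainder 32/9x - 3y + 68/3 ≠ 0; add h_3 = 32/9x - 3y + 68/3 to the basis.

S(f_1,h_3): lcm = xy. S = -4/9x + 27/32y^2 - 51/8y + 32/3.
  leading term x: subtract (-1/8)·h_3 from -4/9x + 27/32y^2 - 51/8y + 32/3 → 27/32y^2 - 27/4y + 27/2
  leading term y^2: no divisor's leading term divides it; move 27/32y^2 to the remainder.
  leading term y: no divisor's leading term divides it; move -27/4y to the remainder.
  leading term 1: no divisor's leading term divides it; move 27/2 to the remainder.
  remainder 27/32y^2 - 27/4y + 27/2 ≠ 0; add h_4 = 27/32y^2 - 27/4y + 27/2 to the basis.

The other S-polynomials (S(f_2,h_3), S(f_1,h_4), S(f_2,h_4), S(h_3,h_4)) all reduce to 0 modulo the current basis, so we have a Gröbner basis.
Inter-reduce: drop elements whose leading term is divisible by another's, tail-reduce, and make monic.
Reduced Gröbner basis: {x - 27/32y + 51/8, y^2 - 8y + 16}.

Since the basis is lex-ordered, y^2 - 8y + 16 is univariate in y. Its roots are {4}. Back-substituting each root into the other basis elements fixes the other coordinates.
  y = 4: the earlier basis element becomes x + 3 = 0, giving x = -3 — point (-3, 4).
Check: every point annihilates each of the original generators.
A lex Gröbner basis triangularizes the system, enabling back-substitution.

{(-3, 4)}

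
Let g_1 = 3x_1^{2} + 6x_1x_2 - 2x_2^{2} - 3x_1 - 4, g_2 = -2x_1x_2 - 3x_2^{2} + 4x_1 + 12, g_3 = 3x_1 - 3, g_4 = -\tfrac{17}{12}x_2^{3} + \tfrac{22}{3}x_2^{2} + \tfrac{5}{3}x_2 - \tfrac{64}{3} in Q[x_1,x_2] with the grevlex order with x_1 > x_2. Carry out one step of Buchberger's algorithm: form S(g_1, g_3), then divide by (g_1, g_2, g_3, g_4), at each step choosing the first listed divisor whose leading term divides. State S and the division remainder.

S(g_1, g_3) = 2x_1x_2 - \tfrac{2}{3}x_2^{2} - \tfrac{4}{3}; remainder on division = -\tfrac{11}{3}x_2^{2} + \tfrac{44}{3}.

lcm(LM(g_1), LM(g_3)) = x_1^{2}.
S = (lcm/LT(g_1))·g_1 − (lcm/LT(g_3))·g_3 = 2x_1x_2 - \tfrac{2}{3}x_2^{2} - \tfrac{4}{3}.
Reduce S modulo (g_1, g_2, g_3, g_4) in that order:
  leading term x_1x_2: subtract (-1)·g_2 from 2x_1x_2 - \tfrac{2}{3}x_2^{2} - \tfrac{4}{3} → -\tfrac{11}{3}x_2^{2} + 4x_1 + \tfrac{32}{3}
  leading term x_2^{2}: no divisor's leading term divides it; move -\tfrac{11}{3}x_2^{2} to the remainder.
  leading term x_1: subtract (\tfrac{4}{3})·g_3 from 4x_1 + \tfrac{32}{3} → \tfrac{44}{3}
  leading term 1: no divisor's leading term divides it; move \tfrac{44}{3} to the remainder.
The remainder -\tfrac{11}{3}x_2^{2} + \tfrac{44}{3} is nonzero, so it would be added as the next basis element.
This is the inner loop of Buchberger's algorithm — each nonzero remainder becomes a new basis element.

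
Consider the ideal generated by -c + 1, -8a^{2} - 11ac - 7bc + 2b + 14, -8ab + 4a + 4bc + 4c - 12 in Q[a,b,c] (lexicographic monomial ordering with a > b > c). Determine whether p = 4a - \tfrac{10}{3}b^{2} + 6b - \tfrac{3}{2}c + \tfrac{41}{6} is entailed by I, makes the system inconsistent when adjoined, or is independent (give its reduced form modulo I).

First compute the reduced Gröbner basis of I by Buchberger's algorithm.
f_1 = -c + 1, LT = c.
f_2 = -8a^{2} - 11ac - 7bc + 2b + 14, LT = a^{2}.
f_3 = -8ab + 4a + 4bc + 4c - 12, LT = ab.

S(f_2,f_3): lcm = a^{2}b. S = \tfrac{1}{2}a^{2} + \tfrac{15}{8}abc + \tfrac{1}{2}ac - \tfrac{3}{2}a + \tfrac{7}{8}b^{2}c - \tfrac{1}{4}b^{2} - \tfrac{7}{4}b.
  reduce S modulo (f_1, f_2, f_3):
  remainder -\tfrac{3}{4}a + \tfrac{5}{8}b^{2} - \tfrac{9}{8}b - 1 ≠ 0; add h_4 = -\tfrac{3}{4}a + \tfrac{5}{8}b^{2} - \tfrac{9}{8}b - 1 to the basis.

S(f_3,h_4): lcm = ab. S = -\tfrac{1}{2}a + \tfrac{5}{6}b^{3} - \tfrac{3}{2}b^{2} - \tfrac{1}{2}bc - \tfrac{4}{3}b - \tfrac{1}{2}c + \tfrac{3}{2}.
  reduce S modulo (f_1, f_2, f_3, h_4):
  remainder \tfrac{5}{6}b^{3} - \tfrac{23}{12}b^{2} - \tfrac{13}{12}b + \tfrac{5}{3} ≠ 0; add h_5 = \tfrac{5}{6}b^{3} - \tfrac{23}{12}b^{2} - \tfrac{13}{12}b + \tfrac{5}{3} to the basis.

The other S-polynomials (S(f_1,f_2), S(f_1,f_3), S(f_1,h_4), S(f_2,h_4), S(f_1,h_5), S(f_2,h_5), S(f_3,h_5), S(h_4,h_5)) all reduce to 0 modulo the current basis, so we have a Gröbner basis.
Inter-reduce: drop elements whose leading term is divisible by another's, tail-reduce, and make monic.
Reduced Gröbner basis: {a - \tfrac{5}{6}b^{2} + \tfrac{3}{2}b + \tfrac{4}{3}, b^{3} - \tfrac{23}{10}b^{2} - \tfrac{13}{10}b + 2, c - 1}.
Label its elements g_1 = a - \tfrac{5}{6}b^{2} + \tfrac{3}{2}b + \tfrac{4}{3}, g_2 = b^{3} - \tfrac{23}{10}b^{2} - \tfrac{13}{10}b + 2, g_3 = c - 1.

Reduce p = 4a - \tfrac{10}{3}b^{2} + 6b - \tfrac{3}{2}c + \tfrac{41}{6} modulo G:
  leading term a: subtract (4)·g_1 from 4a - \tfrac{10}{3}b^{2} + 6b - \tfrac{3}{2}c + \tfrac{41}{6} → -\tfrac{3}{2}c + \tfrac{3}{2}
  leading term c: subtract (-\tfrac{3}{2})·g_3 from -\tfrac{3}{2}c + \tfrac{3}{2} → 0
  normal form = 0.
Since the normal form is 0, p ∈ I.

4a - \tfrac{10}{3}b^{2} + 6b - \tfrac{3}{2}c + \tfrac{41}{6} lies in I (it reduces to 0).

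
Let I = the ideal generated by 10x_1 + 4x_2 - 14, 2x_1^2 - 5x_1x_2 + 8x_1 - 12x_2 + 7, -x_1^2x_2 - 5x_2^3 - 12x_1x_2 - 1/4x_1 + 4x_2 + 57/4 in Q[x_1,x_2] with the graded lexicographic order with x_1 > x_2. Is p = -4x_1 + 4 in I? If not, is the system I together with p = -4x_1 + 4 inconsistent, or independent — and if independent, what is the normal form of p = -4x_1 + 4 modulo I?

-4x_1 + 4 lies in I (it reduces to 0).

First compute the reduced Gröbner basis of I by Buchberger's algorithm.
f_1 = 10x_1 + 4x_2 - 14, LT = x_1.
f_2 = 2x_1^2 - 5x_1x_2 + 8x_1 - 12x_2 + 7, LT = x_1^2.
f_3 = -x_1^2x_2 - 5x_2^3 - 12x_1x_2 - 1/4x_1 + 4x_2 + 57/4, LT = x_1^2x_2.

S(f_1,f_2): lcm = x_1^2. S = 29/10x_1x_2 - 27/5x_1 + 6x_2 - 7/2.
  leading term x_1x_2: subtract (29/100x_2)·f_1 from 29/10x_1x_2 - 27/5x_1 + 6x_2 - 7/2 → -29/25x_2^2 - 27/5x_1 + 503/50x_2 - 7/2
  leading term x_2^2: no divisor's leading term divides it; move -29/25x_2^2 to the remainder.
  leading term x_1: subtract (-27/50)·f_1 from -27/5x_1 + 503/50x_2 - 7/2 → 611/50x_2 - 553/50
  leading term x_2: no divisor's leading term divides it; move 611/50x_2 to the remainder.
  leading term 1: no divisor's leading term divides it; move -553/50 to the remainder.
  remainder -29/25x_2^2 + 611/50x_2 - 553/50 ≠ 0; add h_4 = -29/25x_2^2 + 611/50x_2 - 553/50 to the basis.

S(f_1,f_3): lcm = x_1^2x_2. S = 2/5x_1x_2^2 - 5x_2^3 - 67/5x_1x_2 - 1/4x_1 + 4x_2 + 57/4.
  leading term x_1x_2^2: subtract (1/25x_2^2)·f_1 from 2/5x_1x_2^2 - 5x_2^3 - 67/5x_1x_2 - 1/4x_1 + 4x_2 + 57/4 → -129/25x_2^3 - 67/5x_1x_2 + 14/25x_2^2 - 1/4x_1 + 4x_2 + 57/4
  leading term x_2^3: subtract (129/29x_2)·h_4 from -129/25x_2^3 - 67/5x_1x_2 + 14/25x_2^2 - 1/4x_1 + 4x_2 + 57/4 → -67/5x_1x_2 - 78007/1450x_2^2 - 1/4x_1 + 77137/1450x_2 + 57/4
  leading term x_1x_2: subtract (-67/50x_2)·f_1 from -67/5x_1x_2 - 78007/1450x_2^2 - 1/4x_1 + 77137/1450x_2 + 57/4 → -14047/290x_2^2 - 1/4x_1 + 9987/290x_2 + 57/4
  leading term x_2^2: subtract (70235/1682)·h_4 from -14047/290x_2^2 - 1/4x_1 + 9987/290x_2 + 57/4 → -1/4x_1 - 8003471/16820x_2 + 2001919/4205
  leading term x_1: subtract (-1/40)·f_1 from -1/4x_1 - 8003471/16820x_2 + 2001919/4205 → -8001789/16820x_2 + 8001789/16820
  leading term x_2: no divisor's leading term divides it; move -8001789/16820x_2 to the remainder.
  leading term 1: no divisor's leading term divides it; move 8001789/16820 to the remainder.
  remainder -8001789/16820x_2 + 8001789/16820 ≠ 0; add h_5 = -8001789/16820x_2 + 8001789/16820 to the basis.

The other S-polynomials (S(f_2,f_3), S(f_1,h_4), S(f_2,h_4), S(f_3,h_4), S(f_1,h_5), S(f_2,h_5), S(f_3,h_5), S(h_4,h_5)) all reduce to 0 modulo the current basis, so we have a Gröbner basis.
Inter-reduce: drop elements whose leading term is divisible by another's, tail-reduce, and make monic.
Reduced Gröbner basis: {x_1 - 1, x_2 - 1}.
Label its elements g_1 = x_1 - 1, g_2 = x_2 - 1.

Reduce p = -4x_1 + 4 modulo G:
  leading term x_1: subtract (-4)·g_1 from -4x_1 + 4 → 0
  normal form = 0.
Since the normal form is 0, p ∈ I.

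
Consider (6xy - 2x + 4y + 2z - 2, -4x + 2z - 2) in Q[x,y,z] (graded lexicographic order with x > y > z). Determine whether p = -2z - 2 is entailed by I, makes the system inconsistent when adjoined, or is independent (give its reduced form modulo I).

-2z - 2 is independent of I; its normal form modulo I is -2z - 2.

First compute the reduced Gröbner basis of I by Buchberger's algorithm.
f_1 = 6xy - 2x + 4y + 2z - 2, LT = xy.
f_2 = -4x + 2z - 2, LT = x.

S(f_1,f_2): lcm = xy. S = 1/2yz - 1/3x + 1/6y + 1/3z - 1/3.
  leading term yz: no divisor's leading term divides it; move 1/2yz to the remainder.
  leading term x: subtract (1/12)·f_2 from -1/3x + 1/6y + 1/3z - 1/3 → 1/6y + 1/6z - 1/6
  leading term y: no divisor's leading term divides it; move 1/6y to the remainder.
  leading term z: no divisor's leading term divides it; move 1/6z to the remainder.
  leading term 1: no divisor's leading term divides it; move -1/6 to the remainder.
  remainder 1/2yz + 1/6y + 1/6z - 1/6 ≠ 0; add h_3 = 1/2yz + 1/6y + 1/6z - 1/6 to the basis.

S(f_1,h_3): lcm = xyz. S = -1/3xy - 2/3xz + 2/3yz + 1/3z^2 + 1/3x - 1/3z.
  leading term xy: subtract (-1/18)·f_1 from -1/3xy - 2/3xz + 2/3yz + 1/3z^2 + 1/3x - 1/3z → -2/3xz + 2/3yz + 1/3z^2 + 2/9x + 2/9y - 2/9z - 1/9
  leading term xz: subtract (1/6z)·f_2 from -2/3xz + 2/3yz + 1/3z^2 + 2/9x + 2/9y - 2/9z - 1/9 → 2/3yz + 2/9x + 2/9y + 1/9z - 1/9
  leading term yz: subtract (4/3)·h_3 from 2/3yz + 2/9x + 2/9y + 1/9z - 1/9 → 2/9x - 1/9z + 1/9
  leading term x: subtract (-1/18)·f_2 from 2/9x - 1/9z + 1/9 → 0
  remainder 0.

S(f_2,h_3): leading monomials are coprime, so the S-polynomial reduces to 0 (Buchberger's first criterion).
Every S-polynomial of the final basis reduces to 0, so we have a Gröbner basis.
Inter-reduce: drop elements whose leading term is divisible by another's, tail-reduce, and make monic.
Reduced Gröbner basis: {yz + 1/3y + 1/3z - 1/3, x - 1/2z + 1/2}.
Label its elements g_1 = yz + 1/3y + 1/3z - 1/3, g_2 = x - 1/2z + 1/2.

Reduce p = -2z - 2 modulo G:
  leading term z: no divisor's leading term divides it; move -2z to the remainder.
  leading term 1: no divisor's leading term divides it; move -2 to the remainder.
  normal form = -2z - 2.
The normal form is nonzero, so p ∉ I. Since p minus its normal form lies in I, I + (p) = I + (r) where r = -2z - 2; decide whether this ideal is the whole ring.
Run Buchberger on G together with r (pairs among the g_i already reduce to 0 since G is a Gröbner basis):
g_1 = yz + 1/3y + 1/3z - 1/3, LT = yz.
g_2 = x - 1/2z + 1/2, LT = x.
r = -2z - 2, LT = z.

S(g_1,g_2): leading monomials are coprime, so the S-polynomial reduces to 0 (Buchberger's first criterion).
S(g_1,r): lcm = yz. S = -2/3y + 1/3z - 1/3.
  leading term y: no divisor's leading term divides it; move -2/3y to the remainder.
  leading term z: subtract (-1/6)·r from 1/3z - 1/3 → -2/3
  leading term 1: no divisor's leading term divides it; move -2/3 to the remainder.
  remainder -2/3y - 2/3 ≠ 0; add m_4 = -2/3y - 2/3 to the basis.

S(g_2,r): leading monomials are coprime, so the S-polynomial reduces to 0 (Buchberger's first criterion).
S(g_1,m_4): lcm = yz. S = 1/3y - 2/3z - 1/3.
  leading term y: subtract (-1/2)·m_4 from 1/3y - 2/3z - 1/3 → -2/3z - 2/3
  leading term z: subtract (1/3)·r from -2/3z - 2/3 → 0
  remainder 0.

S(g_2,m_4): leading monomials are coprime, so the S-polynomial reduces to 0 (Buchberger's first criterion).
S(r,m_4): leading monomials are coprime, so the S-polynomial reduces to 0 (Buchberger's first criterion).
Every S-polynomial of the final basis reduces to 0, so we have a Gröbner basis.
Inter-reduce: drop elements whose leading term is divisible by another's, tail-reduce, and make monic.
Reduced Gröbner basis: {x + 1, y + 1, z + 1}.
The reduced Gröbner basis of I + (p) is {x + 1, y + 1, z + 1} ≠ {1}, a proper ideal, so the enlarged system stays consistent: p is independent of I, with normal form -2z - 2.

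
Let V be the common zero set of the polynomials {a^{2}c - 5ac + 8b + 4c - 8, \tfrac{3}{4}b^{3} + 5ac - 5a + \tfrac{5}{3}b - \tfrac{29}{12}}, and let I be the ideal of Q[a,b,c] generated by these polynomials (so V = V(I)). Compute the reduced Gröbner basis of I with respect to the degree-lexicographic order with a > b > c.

f_1 = a^{2}c - 5ac + 8b + 4c - 8, LT = a^{2}c.
f_2 = \tfrac{3}{4}b^{3} + 5ac - 5a + \tfrac{5}{3}b - \tfrac{29}{12}, LT = b^{3}.

The S-polynomials (S(f_1,f_2)) all reduce to 0 modulo the current basis, so we have a Gröbner basis.

G = {a^{2}c - 5ac + 8b + 4c - 8, b^{3} + \tfrac{20}{3}ac - \tfrac{20}{3}a + \tfrac{20}{9}b - \tfrac{29}{9}}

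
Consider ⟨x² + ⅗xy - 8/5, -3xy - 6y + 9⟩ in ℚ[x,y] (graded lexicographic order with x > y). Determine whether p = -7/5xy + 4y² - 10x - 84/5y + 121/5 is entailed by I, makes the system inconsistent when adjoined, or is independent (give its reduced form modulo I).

First compute the reduced Gröbner basis of I by Buchberger's algorithm.
f_1 = x² + ⅗xy - 8/5, LT = x².
f_2 = -3xy - 6y + 9, LT = xy.

S(f_1,f_2): lcm = x²y. S = ⅗xy² - 2xy + 3x - 8/5y.
  leading term xy²: subtract (-⅕y)·f_2 from ⅗xy² - 2xy + 3x - 8/5y → -2xy - 6/5y² + 3x + ⅕y
  leading term xy: subtract (⅔)·f_2 from -2xy - 6/5y² + 3x + ⅕y → -6/5y² + 3x + 21/5y - 6
  leading term y²: no divisor's leading term divides it; move -6/5y² to the remainder.
  leading term x: no divisor's leading term divides it; move 3x to the remainder.
  leading term y: no divisor's leading term divides it; move 21/5y to the remainder.
  leading term 1: no divisor's leading term divides it; move -6 to the remainder.
  remainder -6/5y² + 3x + 21/5y - 6 ≠ 0; add h_3 = -6/5y² + 3x + 21/5y - 6 to the basis.

The other S-polynomials (S(f_1,h_3), S(f_2,h_3)) all reduce to 0 modulo the current basis, so we have a Gröbner basis.
Inter-reduce: drop elements whose leading term is divisible by another's, tail-reduce, and make monic.
Reduced Gröbner basis: {x² - 6/5y + ⅕, xy + 2y - 3, y² - 5/2x - 7/2y + 5}.
Label its elements g_1 = x² - 6/5y + ⅕, g_2 = xy + 2y - 3, g_3 = y² - 5/2x - 7/2y + 5.

Reduce p = -7/5xy + 4y² - 10x - 84/5y + 121/5 modulo G:
  leading term xy: subtract (-7/5)·g_2 from -7/5xy + 4y² - 10x - 84/5y + 121/5 → 4y² - 10x - 14y + 20
  leading term y²: subtract (4)·g_3 from 4y² - 10x - 14y + 20 → 0
  normal form = 0.
Since the normal form is 0, p ∈ I.

The remainder on division by a Gröbner basis is unique — it is the normal form.

-7/5xy + 4y² - 10x - 84/5y + 121/5 lies in I (it reduces to 0).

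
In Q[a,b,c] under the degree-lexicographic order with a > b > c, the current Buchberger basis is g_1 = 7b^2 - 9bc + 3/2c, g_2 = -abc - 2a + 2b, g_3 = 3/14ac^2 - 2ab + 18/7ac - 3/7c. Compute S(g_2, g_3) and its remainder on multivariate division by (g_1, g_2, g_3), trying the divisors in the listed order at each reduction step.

lcm(LM(g_2), LM(g_3)) = abc^2.
S = (lcm/LT(g_2))·g_2 − (lcm/LT(g_3))·g_3 = 28/3ab^2 - 12abc + 2ac.
Reduce S modulo (g_1, g_2, g_3) in that order:
  leading term ab^2: subtract (4/3a)·g_1 from 28/3ab^2 - 12abc + 2ac → 0
The remainder is 0, so this S-polynomial contributes no new basis element.
An S-polynomial is built so that the two leading terms cancel; whether anything survives reduction is exactly the Gröbner-basis criterion.

S(g_2, g_3) = 28/3ab^2 - 12abc + 2ac; remainder on division = 0.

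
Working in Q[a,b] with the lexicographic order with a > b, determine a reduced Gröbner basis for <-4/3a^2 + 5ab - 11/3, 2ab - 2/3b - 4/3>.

f_1 = -4/3a^2 + 5ab - 11/3, LT = a^2.
f_2 = 2ab - 2/3b - 4/3, LT = ab.

S(f_1,f_2): lcm = a^2b. S = -15/4ab^2 + 1/3ab + 2/3a + 11/4b.
  leading term ab^2: subtract (-15/8b)·f_2 from -15/4ab^2 + 1/3ab + 2/3a + 11/4b → 1/3ab + 2/3a - 5/4b^2 + 1/4b
  leading term ab: subtract (1/6)·f_2 from 1/3ab + 2/3a - 5/4b^2 + 1/4b → 2/3a - 5/4b^2 + 13/36b + 2/9
  leading term a: no divisor's leading term divides it; move 2/3a to the remainder.
  leading term b^2: no divisor's leading term divides it; move -5/4b^2 to the remainder.
  leading term b: no divisor's leading term divides it; move 13/36b to the remainder.
  leading term 1: no divisor's leading term divides it; move 2/9 to the remainder.
  remainder 2/3a - 5/4b^2 + 13/36b + 2/9 ≠ 0; add g_3 = 2/3a - 5/4b^2 + 13/36b + 2/9 to the basis.

S(f_1,g_3): lcm = a^2. S = 15/8ab^2 - 103/24ab - 1/3a + 11/4.
  leading term ab^2: subtract (15/16b)·f_2 from 15/8ab^2 - 103/24ab - 1/3a + 11/4 → -103/24ab - 1/3a + 5/8b^2 + 5/4b + 11/4
  leading term ab: subtract (-103/48)·f_2 from -103/24ab - 1/3a + 5/8b^2 + 5/4b + 11/4 → -1/3a + 5/8b^2 - 13/72b - 1/9
  leading term a: subtract (-1/2)·g_3 from -1/3a + 5/8b^2 - 13/72b - 1/9 → 0
  remainder 0.

S(f_2,g_3): lcm = ab. S = 15/8b^3 - 13/24b^2 - 2/3b - 2/3.
  leading term b^3: no divisor's leading term divides it; move 15/8b^3 to the remainder.
  leading term b^2: no divisor's leading term divides it; move -13/24b^2 to the remainder.
  leading term b: no divisor's leading term divides it; move -2/3b to the remainder.
  leading term 1: no divisor's leading term divides it; move -2/3 to the remainder.
  remainder 15/8b^3 - 13/24b^2 - 2/3b - 2/3 ≠ 0; add g_4 = 15/8b^3 - 13/24b^2 - 2/3b - 2/3 to the basis.

S(f_1,g_4): leading monomials are coprime, so the S-polynomial reduces to 0 (Buchberger's first criterion).
S(f_2,g_4): lcm = ab^3. S = 13/45ab^2 + 16/45ab + 16/45a - 1/3b^3 - 2/3b^2.
  leading term ab^2: subtract (13/90b)·f_2 from 13/45ab^2 + 16/45ab + 16/45a - 1/3b^3 - 2/3b^2 → 16/45ab + 16/45a - 1/3b^3 - 77/135b^2 + 26/135b
  leading term ab: subtract (8/45)·f_2 from 16/45ab + 16/45a - 1/3b^3 - 77/135b^2 + 26/135b → 16/45a - 1/3b^3 - 77/135b^2 + 14/45b + 32/135
  leading term a: subtract (8/15)·g_3 from 16/45a - 1/3b^3 - 77/135b^2 + 14/45b + 32/135 → -1/3b^3 + 13/135b^2 + 16/135b + 16/135
  leading term b^3: subtract (-8/45)·g_4 from -1/3b^3 + 13/135b^2 + 16/135b + 16/135 → 0
  remainder 0.

S(g_3,g_4): leading monomials are coprime, so the S-polynomial reduces to 0 (Buchberger's first criterion).
Every S-polynomial of the final basis reduces to 0, so we have a Gröbner basis.
Inter-reduce: drop elements whose leading term is divisible by another's, tail-reduce, and make monic.

G = {a - 15/8b^2 + 13/24b + 1/3, b^3 - 13/45b^2 - 16/45b - 16/45}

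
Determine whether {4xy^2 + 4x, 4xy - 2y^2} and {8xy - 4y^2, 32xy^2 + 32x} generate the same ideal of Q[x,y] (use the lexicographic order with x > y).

Yes, the ideals are equal.

Two ideals are equal iff their reduced Gröbner bases coincide (the reduced basis is unique for a fixed ordering).
Buchberger on the first generating set:
f_1 = 4xy^2 + 4x, LT = xy^2.
f_2 = 4xy - 2y^2, LT = xy.

S(f_1,f_2): lcm = xy^2. S = x + 1/2y^3.
  leading term x: no divisor's leading term divides it; move x to the remainder.
  leading term y^3: no divisor's leading term divides it; move 1/2y^3 to the remainder.
  remainder x + 1/2y^3 ≠ 0; add g_3 = x + 1/2y^3 to the basis.

S(f_1,g_3): lcm = xy^2. S = x - 1/2y^5.
  leading term x: subtract (1)·g_3 from x - 1/2y^5 → -1/2y^5 - 1/2y^3
  leading term y^5: no divisor's leading term divides it; move -1/2y^5 to the remainder.
  leading term y^3: no divisor's leading term divides it; move -1/2y^3 to the remainder.
  remainder -1/2y^5 - 1/2y^3 ≠ 0; add g_4 = -1/2y^5 - 1/2y^3 to the basis.

S(f_2,g_3): lcm = xy. S = -1/2y^4 - 1/2y^2.
  leading term y^4: no divisor's leading term divides it; move -1/2y^4 to the remainder.
  leading term y^2: no divisor's leading term divides it; move -1/2y^2 to the remainder.
  remainder -1/2y^4 - 1/2y^2 ≠ 0; add g_5 = -1/2y^4 - 1/2y^2 to the basis.

S(f_1,g_4): lcm = xy^5. S = 0.
  remainder 0.

S(f_2,g_4): lcm = xy^5. S = -xy^3 - 1/2y^6.
  leading term xy^3: subtract (-1/4y)·f_1 from -xy^3 - 1/2y^6 → xy - 1/2y^6
  leading term xy: subtract (1/4)·f_2 from xy - 1/2y^6 → -1/2y^6 + 1/2y^2
  leading term y^6: subtract (y)·g_4 from -1/2y^6 + 1/2y^2 → 1/2y^4 + 1/2y^2
  leading term y^4: subtract (-1)·g_5 from 1/2y^4 + 1/2y^2 → 0
  remainder 0.

S(g_3,g_4): leading monomials are coprime, so the S-polynomial reduces to 0 (Buchberger's first criterion).
S(f_1,g_5): lcm = xy^4. S = 0.
  remainder 0.

S(f_2,g_5): lcm = xy^4. S = -xy^2 - 1/2y^5.
  leading term xy^2: subtract (-1/4)·f_1 from -xy^2 - 1/2y^5 → x - 1/2y^5
  leading term x: subtract (1)·g_3 from x - 1/2y^5 → -1/2y^5 - 1/2y^3
  leading term y^5: subtract (1)·g_4 from -1/2y^5 - 1/2y^3 → 0
  remainder 0.

S(g_3,g_5): leading monomials are coprime, so the S-polynomial reduces to 0 (Buchberger's first criterion).
S(g_4,g_5): lcm = y^5. S = 0.
  remainder 0.

Every S-polynomial of the final basis reduces to 0, so we have a Gröbner basis.
Inter-reduce: drop elements whose leading term is divisible by another's, tail-reduce, and make monic.
Reduced Gröbner basis: {x + 1/2y^3, y^4 + y^2}.

Buchberger on the second generating set:
h_1 = 8xy - 4y^2, LT = xy.
h_2 = 32xy^2 + 32x, LT = xy^2.

S(h_1,h_2): lcm = xy^2. S = -x - 1/2y^3.
  leading term x: no divisor's leading term divides it; move -x to the remainder.
  leading term y^3: no divisor's leading term divides it; move -1/2y^3 to the remainder.
  remainder -x - 1/2y^3 ≠ 0; add k_3 = -x - 1/2y^3 to the basis.

S(h_1,k_3): lcm = xy. S = -1/2y^4 - 1/2y^2.
  leading term y^4: no divisor's leading term divides it; move -1/2y^4 to the remainder.
  leading term y^2: no divisor's leading term divides it; move -1/2y^2 to the remainder.
  remainder -1/2y^4 - 1/2y^2 ≠ 0; add k_4 = -1/2y^4 - 1/2y^2 to the basis.

S(h_2,k_3): lcm = xy^2. S = x - 1/2y^5.
  leading term x: subtract (-1)·k_3 from x - 1/2y^5 → -1/2y^5 - 1/2y^3
  leading term y^5: subtract (y)·k_4 from -1/2y^5 - 1/2y^3 → 0
  remainder 0.

S(h_1,k_4): lcm = xy^4. S = -xy^2 - 1/2y^5.
  leading term xy^2: subtract (-1/8y)·h_1 from -xy^2 - 1/2y^5 → -1/2y^5 - 1/2y^3
  leading term y^5: subtract (y)·k_4 from -1/2y^5 - 1/2y^3 → 0
  remainder 0.

S(h_2,k_4): lcm = xy^4. S = 0.
  remainder 0.

S(k_3,k_4): leading monomials are coprime, so the S-polynomial reduces to 0 (Buchberger's first criterion).
Every S-polynomial of the final basis reduces to 0, so we have a Gröbner basis.
Inter-reduce: drop elements whose leading term is divisible by another's, tail-reduce, and make monic.
Reduced Gröbner basis: {x + 1/2y^3, y^4 + y^2}.

Same reduced basis, so the two generating sets span the same ideal.
The choice of monomial ordering does not affect the verdict — as long as both bases are computed under the same ordering, their equality decides ideal equality.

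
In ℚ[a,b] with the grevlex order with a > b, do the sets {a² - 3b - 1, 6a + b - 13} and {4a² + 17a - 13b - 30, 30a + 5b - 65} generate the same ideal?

No, the ideals differ.

For a fixed monomial order, each ideal has a unique reduced Gröbner basis; comparing bases decides equality.
Buchberger on the first generating set:
f_1 = a² - 3b - 1, LT = a².
f_2 = 6a + b - 13, LT = a.

S(f_1,f_2): lcm = a². S = -⅙ab + 13/6a - 3b - 1.
  reduce S modulo (f_1, f_2):
  remainder 1/36b² - 67/18b + 133/36 ≠ 0; add g_3 = 1/36b² - 67/18b + 133/36 to the basis.

The other S-polynomials (S(f_1,g_3), S(f_2,g_3)) all reduce to 0 modulo the current basis, so we have a Gröbner basis.
Inter-reduce: drop elements whose leading term is divisible by another's, tail-reduce, and make monic.
Reduced Gröbner basis: {b² - 134b + 133, a + ⅙b - 13/6}.

Buchberger on the second generating set:
h_1 = 4a² + 17a - 13b - 30, LT = a².
h_2 = 30a + 5b - 65, LT = a.

S(h_1,h_2): lcm = a². S = -⅙ab + 77/12a - 13/4b - 15/2.
  reduce S modulo (h_1, h_2):
  remainder 1/36b² - 337/72b + 461/72 ≠ 0; add k_3 = 1/36b² - 337/72b + 461/72 to the basis.

The other S-polynomials (S(h_1,k_3), S(h_2,k_3)) all reduce to 0 modulo the current basis, so we have a Gröbner basis.
Inter-reduce: drop elements whose leading term is divisible by another's, tail-reduce, and make monic.
Reduced Gröbner basis: {b² - 337/2b + 461/2, a + ⅙b - 13/6}.

The bases are distinct; the ideals are different.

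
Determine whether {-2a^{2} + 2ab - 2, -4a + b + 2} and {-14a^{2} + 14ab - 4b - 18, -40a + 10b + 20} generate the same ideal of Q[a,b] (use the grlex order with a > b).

No, the ideals differ.

Two ideals are equal iff their reduced Gröbner bases coincide (the reduced basis is unique for a fixed ordering).
Buchberger on the first generating set:
f_1 = -2a^{2} + 2ab - 2, LT = a^{2}.
f_2 = -4a + b + 2, LT = a.

S(f_1,f_2): lcm = a^{2}. S = -\tfrac{3}{4}ab + \tfrac{1}{2}a + 1.
  reduce S modulo (f_1, f_2):
  remainder -\tfrac{3}{16}b^{2} - \tfrac{1}{4}b + \tfrac{5}{4} ≠ 0; add g_3 = -\tfrac{3}{16}b^{2} - \tfrac{1}{4}b + \tfrac{5}{4} to the basis.

The other S-polynomials (S(f_1,g_3), S(f_2,g_3)) all reduce to 0 modulo the current basis, so we have a Gröbner basis.
Inter-reduce: drop elements whose leading term is divisible by another's, tail-reduce, and make monic.
Reduced Gröbner basis: {b^{2} + \tfrac{4}{3}b - \tfrac{20}{3}, a - \tfrac{1}{4}b - \tfrac{1}{2}}.

Buchberger on the second generating set:
h_1 = -14a^{2} + 14ab - 4b - 18, LT = a^{2}.
h_2 = -40a + 10b + 20, LT = a.

S(h_1,h_2): lcm = a^{2}. S = -\tfrac{3}{4}ab + \tfrac{1}{2}a + \tfrac{2}{7}b + \tfrac{9}{7}.
  reduce S modulo (h_1, h_2):
  remainder -\tfrac{3}{16}b^{2} + \tfrac{1}{28}b + \tfrac{43}{28} ≠ 0; add k_3 = -\tfrac{3}{16}b^{2} + \tfrac{1}{28}b + \tfrac{43}{28} to the basis.

The other S-polynomials (S(h_1,k_3), S(h_2,k_3)) all reduce to 0 modulo the current basis, so we have a Gröbner basis.
Inter-reduce: drop elements whose leading term is divisible by another's, tail-reduce, and make monic.
Reduced Gröbner basis: {b^{2} - \tfrac{4}{21}b - \tfrac{172}{21}, a - \tfrac{1}{4}b - \tfrac{1}{2}}.

These differ, so the ideals are not equal.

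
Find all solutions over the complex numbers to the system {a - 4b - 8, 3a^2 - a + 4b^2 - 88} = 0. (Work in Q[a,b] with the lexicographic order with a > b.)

{(-4, -3), (72/13, -8/13)}

Compute a lex Gröbner basis by Buchberger's algorithm.
f_1 = a - 4b - 8, LT = a.
f_2 = 3a^2 - a + 4b^2 - 88, LT = a^2.

S(f_1,f_2): lcm = a^2. S = -4ab - 23/3a - 4/3b^2 + 88/3.
  reduce S modulo (f_1, f_2):
  remainder -52/3b^2 - 188/3b - 32 ≠ 0; add h_3 = -52/3b^2 - 188/3b - 32 to the basis.

The other S-polynomials (S(f_1,h_3), S(f_2,h_3)) all reduce to 0 modulo the current basis, so we have a Gröbner basis.
Inter-reduce: drop elements whose leading term is divisible by another's, tail-reduce, and make monic.
Reduced Gröbner basis: {a - 4b - 8, b^2 + 47/13b + 24/13}.

A lex Gröbner basis eliminates variables successively. Here b^2 + 47/13b + 24/13 depends only on b, with roots {-3, -8/13}; lifting each root through the earlier basis elements recovers the full solutions.
  b = -3: the earlier basis element becomes a + 4 = 0, giving a = -4 — point (-4, -3).
  b = -8/13: the earlier basis element becomes a - 72/13 = 0, giving a = 72/13 — point (72/13, -8/13).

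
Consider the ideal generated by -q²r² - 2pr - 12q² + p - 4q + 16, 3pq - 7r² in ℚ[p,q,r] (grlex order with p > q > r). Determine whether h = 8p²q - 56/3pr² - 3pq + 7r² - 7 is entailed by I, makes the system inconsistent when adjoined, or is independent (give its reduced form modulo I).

First compute the reduced Gröbner basis of I by Buchberger's algorithm.
f_1 = -q²r² - 2pr - 12q² + p - 4q + 16, LT = q²r².
f_2 = 3pq - 7r², LT = pq.

S(f_1,f_2): lcm = pq²r². S = 7/3qr⁴ + 2p²r + 12pq² - p² + 4pq - 16p.
  leading term qr⁴: no divisor's leading term divides it; move 7/3qr⁴ to the remainder.
  leading term p²r: no divisor's leading term divides it; move 2p²r to the remainder.
  leading term pq²: subtract (4q)·f_2 from 12pq² - p² + 4pq - 16p → 28qr² - p² + 4pq - 16p
  leading term qr²: no divisor's leading term divides it; move 28qr² to the remainder.
  leading term p²: no divisor's leading term divides it; move -p² to the remainder.
  leading term pq: subtract (4/3)·f_2 from 4pq - 16p → 28/3r² - 16p
  leading term r²: no divisor's leading term divides it; move 28/3r² to the remainder.
  leading term p: no divisor's leading term divides it; move -16p to the remainder.
  remainder 7/3qr⁴ + 2p²r + 28qr² - p² + 28/3r² - 16p ≠ 0; add k_3 = 7/3qr⁴ + 2p²r + 28qr² - p² + 28/3r² - 16p to the basis.

S(f_1,k_3): lcm = q²r⁴. S = -6/7p²qr + 2pr³ + 3/7p²q - pr² + 48/7pq - 16r².
  leading term p²qr: subtract (-2/7pr)·f_2 from -6/7p²qr + 2pr³ + 3/7p²q - pr² + 48/7pq - 16r² → 3/7p²q - pr² + 48/7pq - 16r²
  leading term p²q: subtract (1/7p)·f_2 from 3/7p²q - pr² + 48/7pq - 16r² → 48/7pq - 16r²
  leading term pq: subtract (16/7)·f_2 from 48/7pq - 16r² → 0
  remainder 0.

S(f_2,k_3): lcm = pqr⁴. S = -7/3r⁶ - 6/7p³r - 12pqr² + 3/7p³ - 4pr² + 48/7p².
  leading term r⁶: no divisor's leading term divides it; move -7/3r⁶ to the remainder.
  leading term p³r: no divisor's leading term divides it; move -6/7p³r to the remainder.
  leading term pqr²: subtract (-4r²)·f_2 from -12pqr² + 3/7p³ - 4pr² + 48/7p² → -28r⁴ + 3/7p³ - 4pr² + 48/7p²
  leading term r⁴: no divisor's leading term divides it; move -28r⁴ to the remainder.
  leading term p³: no divisor's leading term divides it; move 3/7p³ to the remainder.
  leading term pr²: no divisor's leading term divides it; move -4pr² to the remainder.
  leading term p²: no divisor's leading term divides it; move 48/7p² to the remainder.
  remainder -7/3r⁶ - 6/7p³r - 28r⁴ + 3/7p³ - 4pr² + 48/7p² ≠ 0; add k_4 = -7/3r⁶ - 6/7p³r - 28r⁴ + 3/7p³ - 4pr² + 48/7p² to the basis.

S(f_1,k_4): lcm = q²r⁶. S = -18/49p³q²r + 2pr⁵ + 9/49p³q² - 12/7pq²r² - pr⁴ + 4qr⁴ + 144/49p²q² - 16r⁴.
  leading term p³q²r: subtract (-6/49p²qr)·f_2 from -18/49p³q²r + 2pr⁵ + 9/49p³q² - 12/7pq²r² - pr⁴ + 4qr⁴ + 144/49p²q² - 16r⁴ → -6/7p²qr³ + 2pr⁵ + 9/49p³q² - 12/7pq²r² - pr⁴ + 4qr⁴ + 144/49p²q² - 16r⁴
  leading term p²qr³: subtract (-2/7pr³)·f_2 from -6/7p²qr³ + 2pr⁵ + 9/49p³q² - 12/7pq²r² - pr⁴ + 4qr⁴ + 144/49p²q² - 16r⁴ → 9/49p³q² - 12/7pq²r² - pr⁴ + 4qr⁴ + 144/49p²q² - 16r⁴
  leading term p³q²: subtract (3/49p²q)·f_2 from 9/49p³q² - 12/7pq²r² - pr⁴ + 4qr⁴ + 144/49p²q² - 16r⁴ → 3/7p²qr² - 12/7pq²r² - pr⁴ + 4qr⁴ + 144/49p²q² - 16r⁴
  leading term p²qr²: subtract (1/7pr²)·f_2 from 3/7p²qr² - 12/7pq²r² - pr⁴ + 4qr⁴ + 144/49p²q² - 16r⁴ → -12/7pq²r² + 4qr⁴ + 144/49p²q² - 16r⁴
  leading term pq²r²: subtract (12/7p)·f_1 from -12/7pq²r² + 4qr⁴ + 144/49p²q² - 16r⁴ → 4qr⁴ + 144/49p²q² - 16r⁴ + 24/7p²r + 144/7pq² - 12/7p² + 48/7pq - 192/7p
  leading term qr⁴: subtract (12/7)·k_3 from 4qr⁴ + 144/49p²q² - 16r⁴ + 24/7p²r + 144/7pq² - 12/7p² + 48/7pq - 192/7p → 144/49p²q² - 16r⁴ + 144/7pq² - 48qr² + 48/7pq - 16r²
  leading term p²q²: subtract (48/49pq)·f_2 from 144/49p²q² - 16r⁴ + 144/7pq² - 48qr² + 48/7pq - 16r² → 48/7pqr² - 16r⁴ + 144/7pq² - 48qr² + 48/7pq - 16r²
  leading term pqr²: subtract (16/7r²)·f_2 from 48/7pqr² - 16r⁴ + 144/7pq² - 48qr² + 48/7pq - 16r² → 144/7pq² - 48qr² + 48/7pq - 16r²
  leading term pq²: subtract (48/7q)·f_2 from 144/7pq² - 48qr² + 48/7pq - 16r² → 48/7pq - 16r²
  leading term pq: subtract (16/7)·f_2 from 48/7pq - 16r² → 0
  remainder 0.

S(f_2,k_4): leading monomials are coprime, so the S-polynomial reduces to 0 (Buchberger's first criterion).
S(k_3,k_4): lcm = qr⁶. S = -18/49p³qr + 6/7p²r³ + 9/49p³q - 3/7p²r² - 12/7pqr² + 4r⁴ + 144/49p²q - 48/7pr².
  leading term p³qr: subtract (-6/49p²r)·f_2 from -18/49p³qr + 6/7p²r³ + 9/49p³q - 3/7p²r² - 12/7pqr² + 4r⁴ + 144/49p²q - 48/7pr² → 9/49p³q - 3/7p²r² - 12/7pqr² + 4r⁴ + 144/49p²q - 48/7pr²
  leading term p³q: subtract (3/49p²)·f_2 from 9/49p³q - 3/7p²r² - 12/7pqr² + 4r⁴ + 144/49p²q - 48/7pr² → -12/7pqr² + 4r⁴ + 144/49p²q - 48/7pr²
  leading term pqr²: subtract (-4/7r²)·f_2 from -12/7pqr² + 4r⁴ + 144/49p²q - 48/7pr² → 144/49p²q - 48/7pr²
  leading term p²q: subtract (48/49p)·f_2 from 144/49p²q - 48/7pr² → 0
  remainder 0.

Every S-polynomial of the final basis reduces to 0, so we have a Gröbner basis.
Inter-reduce: drop elements whose leading term is divisible by another's, tail-reduce, and make monic.
Reduced Gröbner basis: {r⁶ + 18/49p³r + 12r⁴ - 9/49p³ + 12/7pr² - 144/49p², qr⁴ + 6/7p²r + 12qr² - 3/7p² + 4r² - 48/7p, q²r² + 2pr + 12q² - p + 4q - 16, pq - 7/3r²}.
Label its elements g_1 = r⁶ + 18/49p³r + 12r⁴ - 9/49p³ + 12/7pr² - 144/49p², g_2 = qr⁴ + 6/7p²r + 12qr² - 3/7p² + 4r² - 48/7p, g_3 = q²r² + 2pr + 12q² - p + 4q - 16, g_4 = pq - 7/3r².

Reduce h = 8p²q - 56/3pr² - 3pq + 7r² - 7 modulo G:
  leading term p²q: subtract (8p)·g_4 from 8p²q - 56/3pr² - 3pq + 7r² - 7 → -3pq + 7r² - 7
  leading term pq: subtract (-3)·g_4 from -3pq + 7r² - 7 → -7
  leading term 1: no divisor's leading term divides it; move -7 to the remainder.
  normal form = -7.
The normal form is nonzero, so h ∉ I. Since h minus its normal form lies in I, I + (h) = I + (n) where n = -7; decide whether this ideal is the whole ring.
Here n = -7 is a nonzero constant, hence a unit: 1 ∈ I + (h), the Gröbner basis of I + (h) is {1}, and the enlarged system has no common solution — adjoining h is inconsistent.

The remainder on division by a Gröbner basis is unique — it is the normal form.

Adjoining 8p²q - 56/3pr² - 3pq + 7r² - 7 makes the ideal the whole ring: the system is inconsistent.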